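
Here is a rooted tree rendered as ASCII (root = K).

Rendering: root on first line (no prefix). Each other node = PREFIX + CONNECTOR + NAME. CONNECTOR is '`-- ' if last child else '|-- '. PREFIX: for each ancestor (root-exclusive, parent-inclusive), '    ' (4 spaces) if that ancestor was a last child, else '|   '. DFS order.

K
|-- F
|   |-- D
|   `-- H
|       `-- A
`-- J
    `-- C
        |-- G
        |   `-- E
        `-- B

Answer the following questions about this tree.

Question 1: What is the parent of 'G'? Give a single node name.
Answer: C

Derivation:
Scan adjacency: G appears as child of C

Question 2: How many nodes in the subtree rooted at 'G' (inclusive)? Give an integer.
Answer: 2

Derivation:
Subtree rooted at G contains: E, G
Count = 2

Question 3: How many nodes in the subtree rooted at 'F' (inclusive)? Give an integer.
Answer: 4

Derivation:
Subtree rooted at F contains: A, D, F, H
Count = 4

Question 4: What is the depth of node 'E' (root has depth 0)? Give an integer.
Answer: 4

Derivation:
Path from root to E: K -> J -> C -> G -> E
Depth = number of edges = 4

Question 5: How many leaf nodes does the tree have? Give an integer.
Answer: 4

Derivation:
Leaves (nodes with no children): A, B, D, E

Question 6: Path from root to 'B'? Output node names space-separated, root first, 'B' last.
Walk down from root: K -> J -> C -> B

Answer: K J C B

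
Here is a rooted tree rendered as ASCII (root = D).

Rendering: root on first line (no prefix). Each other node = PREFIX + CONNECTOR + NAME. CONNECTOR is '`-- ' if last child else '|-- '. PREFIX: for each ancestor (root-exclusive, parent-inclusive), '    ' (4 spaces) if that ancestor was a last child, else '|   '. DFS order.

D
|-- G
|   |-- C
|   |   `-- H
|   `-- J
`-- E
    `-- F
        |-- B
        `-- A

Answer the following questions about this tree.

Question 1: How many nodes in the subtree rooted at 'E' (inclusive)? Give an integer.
Answer: 4

Derivation:
Subtree rooted at E contains: A, B, E, F
Count = 4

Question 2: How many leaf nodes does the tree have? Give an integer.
Answer: 4

Derivation:
Leaves (nodes with no children): A, B, H, J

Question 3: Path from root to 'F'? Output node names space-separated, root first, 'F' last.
Answer: D E F

Derivation:
Walk down from root: D -> E -> F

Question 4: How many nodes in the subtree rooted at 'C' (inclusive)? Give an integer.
Answer: 2

Derivation:
Subtree rooted at C contains: C, H
Count = 2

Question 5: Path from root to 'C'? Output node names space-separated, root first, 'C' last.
Walk down from root: D -> G -> C

Answer: D G C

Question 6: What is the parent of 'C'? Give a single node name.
Answer: G

Derivation:
Scan adjacency: C appears as child of G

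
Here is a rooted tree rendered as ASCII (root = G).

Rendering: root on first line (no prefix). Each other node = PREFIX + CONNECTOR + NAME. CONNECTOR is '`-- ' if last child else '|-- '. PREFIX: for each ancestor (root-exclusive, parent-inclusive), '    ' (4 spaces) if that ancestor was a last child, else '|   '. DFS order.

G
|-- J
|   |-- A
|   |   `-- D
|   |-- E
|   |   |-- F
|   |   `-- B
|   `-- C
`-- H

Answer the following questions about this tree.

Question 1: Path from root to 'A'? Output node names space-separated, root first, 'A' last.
Answer: G J A

Derivation:
Walk down from root: G -> J -> A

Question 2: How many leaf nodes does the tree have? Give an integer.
Leaves (nodes with no children): B, C, D, F, H

Answer: 5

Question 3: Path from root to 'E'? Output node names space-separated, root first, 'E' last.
Answer: G J E

Derivation:
Walk down from root: G -> J -> E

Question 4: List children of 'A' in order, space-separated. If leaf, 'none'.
Answer: D

Derivation:
Node A's children (from adjacency): D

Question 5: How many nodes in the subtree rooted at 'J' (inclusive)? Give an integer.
Subtree rooted at J contains: A, B, C, D, E, F, J
Count = 7

Answer: 7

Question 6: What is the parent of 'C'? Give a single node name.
Answer: J

Derivation:
Scan adjacency: C appears as child of J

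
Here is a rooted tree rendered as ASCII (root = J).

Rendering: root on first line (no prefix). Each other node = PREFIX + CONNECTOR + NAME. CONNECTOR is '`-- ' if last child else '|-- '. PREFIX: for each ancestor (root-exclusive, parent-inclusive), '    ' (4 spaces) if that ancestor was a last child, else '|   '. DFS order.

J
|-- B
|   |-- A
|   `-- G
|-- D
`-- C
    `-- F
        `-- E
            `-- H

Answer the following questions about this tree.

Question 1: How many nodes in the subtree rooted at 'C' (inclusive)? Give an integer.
Subtree rooted at C contains: C, E, F, H
Count = 4

Answer: 4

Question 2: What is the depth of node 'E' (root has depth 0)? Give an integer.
Answer: 3

Derivation:
Path from root to E: J -> C -> F -> E
Depth = number of edges = 3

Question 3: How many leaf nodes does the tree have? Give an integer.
Answer: 4

Derivation:
Leaves (nodes with no children): A, D, G, H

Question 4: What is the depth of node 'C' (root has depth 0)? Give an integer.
Path from root to C: J -> C
Depth = number of edges = 1

Answer: 1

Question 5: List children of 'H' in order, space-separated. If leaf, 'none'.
Answer: none

Derivation:
Node H's children (from adjacency): (leaf)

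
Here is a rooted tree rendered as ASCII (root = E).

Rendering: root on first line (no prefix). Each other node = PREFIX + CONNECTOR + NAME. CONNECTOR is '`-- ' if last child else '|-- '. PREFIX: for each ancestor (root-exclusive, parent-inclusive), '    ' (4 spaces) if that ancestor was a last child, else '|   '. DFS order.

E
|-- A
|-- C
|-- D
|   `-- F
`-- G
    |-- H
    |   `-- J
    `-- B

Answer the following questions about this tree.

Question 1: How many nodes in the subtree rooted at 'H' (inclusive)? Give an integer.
Subtree rooted at H contains: H, J
Count = 2

Answer: 2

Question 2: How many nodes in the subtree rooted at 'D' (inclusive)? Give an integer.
Subtree rooted at D contains: D, F
Count = 2

Answer: 2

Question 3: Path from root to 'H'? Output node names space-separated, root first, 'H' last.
Answer: E G H

Derivation:
Walk down from root: E -> G -> H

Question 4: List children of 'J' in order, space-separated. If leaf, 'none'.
Node J's children (from adjacency): (leaf)

Answer: none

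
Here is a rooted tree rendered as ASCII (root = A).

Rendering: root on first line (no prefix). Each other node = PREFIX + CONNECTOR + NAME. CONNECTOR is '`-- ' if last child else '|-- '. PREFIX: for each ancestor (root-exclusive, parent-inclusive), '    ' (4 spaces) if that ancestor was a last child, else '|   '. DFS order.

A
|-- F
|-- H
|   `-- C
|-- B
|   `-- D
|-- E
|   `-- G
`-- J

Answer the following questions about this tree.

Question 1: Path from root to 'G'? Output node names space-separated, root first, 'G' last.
Answer: A E G

Derivation:
Walk down from root: A -> E -> G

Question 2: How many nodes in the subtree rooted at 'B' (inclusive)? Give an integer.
Answer: 2

Derivation:
Subtree rooted at B contains: B, D
Count = 2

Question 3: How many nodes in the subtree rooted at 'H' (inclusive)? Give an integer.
Subtree rooted at H contains: C, H
Count = 2

Answer: 2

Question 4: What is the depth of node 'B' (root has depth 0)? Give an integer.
Path from root to B: A -> B
Depth = number of edges = 1

Answer: 1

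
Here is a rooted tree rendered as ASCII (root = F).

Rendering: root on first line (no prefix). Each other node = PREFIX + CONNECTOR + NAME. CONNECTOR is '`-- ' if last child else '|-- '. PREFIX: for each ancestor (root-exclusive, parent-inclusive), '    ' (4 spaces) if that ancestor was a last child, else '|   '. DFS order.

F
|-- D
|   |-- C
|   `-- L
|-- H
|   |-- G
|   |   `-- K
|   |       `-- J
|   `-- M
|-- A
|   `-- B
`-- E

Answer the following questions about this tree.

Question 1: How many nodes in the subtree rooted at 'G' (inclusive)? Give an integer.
Answer: 3

Derivation:
Subtree rooted at G contains: G, J, K
Count = 3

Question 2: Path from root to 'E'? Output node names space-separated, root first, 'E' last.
Walk down from root: F -> E

Answer: F E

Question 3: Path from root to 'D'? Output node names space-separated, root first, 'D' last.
Answer: F D

Derivation:
Walk down from root: F -> D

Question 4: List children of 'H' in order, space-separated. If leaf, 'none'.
Answer: G M

Derivation:
Node H's children (from adjacency): G, M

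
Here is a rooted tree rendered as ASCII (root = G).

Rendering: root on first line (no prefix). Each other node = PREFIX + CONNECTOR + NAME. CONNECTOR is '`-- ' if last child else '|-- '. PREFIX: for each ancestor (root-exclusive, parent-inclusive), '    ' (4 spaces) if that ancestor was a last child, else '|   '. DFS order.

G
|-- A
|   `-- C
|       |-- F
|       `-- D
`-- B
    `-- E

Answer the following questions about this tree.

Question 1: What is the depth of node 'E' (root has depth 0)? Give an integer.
Path from root to E: G -> B -> E
Depth = number of edges = 2

Answer: 2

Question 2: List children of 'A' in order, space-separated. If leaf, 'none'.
Node A's children (from adjacency): C

Answer: C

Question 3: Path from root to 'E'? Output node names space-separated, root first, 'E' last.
Walk down from root: G -> B -> E

Answer: G B E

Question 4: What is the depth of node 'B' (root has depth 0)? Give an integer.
Path from root to B: G -> B
Depth = number of edges = 1

Answer: 1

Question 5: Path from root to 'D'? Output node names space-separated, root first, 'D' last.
Walk down from root: G -> A -> C -> D

Answer: G A C D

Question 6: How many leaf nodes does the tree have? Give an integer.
Leaves (nodes with no children): D, E, F

Answer: 3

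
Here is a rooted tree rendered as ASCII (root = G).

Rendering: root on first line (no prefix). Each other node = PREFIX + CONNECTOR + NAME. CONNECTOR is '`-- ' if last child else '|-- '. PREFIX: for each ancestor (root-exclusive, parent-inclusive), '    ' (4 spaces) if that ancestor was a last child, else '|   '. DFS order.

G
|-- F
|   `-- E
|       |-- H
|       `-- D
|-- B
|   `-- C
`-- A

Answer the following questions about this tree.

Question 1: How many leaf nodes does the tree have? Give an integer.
Answer: 4

Derivation:
Leaves (nodes with no children): A, C, D, H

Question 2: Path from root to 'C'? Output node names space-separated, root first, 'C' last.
Answer: G B C

Derivation:
Walk down from root: G -> B -> C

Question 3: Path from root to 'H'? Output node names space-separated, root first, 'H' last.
Walk down from root: G -> F -> E -> H

Answer: G F E H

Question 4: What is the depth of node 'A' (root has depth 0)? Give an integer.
Path from root to A: G -> A
Depth = number of edges = 1

Answer: 1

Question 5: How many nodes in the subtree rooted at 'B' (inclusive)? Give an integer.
Answer: 2

Derivation:
Subtree rooted at B contains: B, C
Count = 2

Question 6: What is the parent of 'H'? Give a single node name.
Scan adjacency: H appears as child of E

Answer: E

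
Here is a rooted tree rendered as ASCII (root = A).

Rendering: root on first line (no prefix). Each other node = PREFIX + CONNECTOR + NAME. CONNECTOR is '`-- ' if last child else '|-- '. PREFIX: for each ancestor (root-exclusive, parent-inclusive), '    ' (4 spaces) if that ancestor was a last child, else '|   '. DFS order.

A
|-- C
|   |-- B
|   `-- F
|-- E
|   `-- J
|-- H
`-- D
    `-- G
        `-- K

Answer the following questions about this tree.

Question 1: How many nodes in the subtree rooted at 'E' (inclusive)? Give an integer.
Subtree rooted at E contains: E, J
Count = 2

Answer: 2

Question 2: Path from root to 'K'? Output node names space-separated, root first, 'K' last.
Answer: A D G K

Derivation:
Walk down from root: A -> D -> G -> K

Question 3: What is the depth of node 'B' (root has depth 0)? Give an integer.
Answer: 2

Derivation:
Path from root to B: A -> C -> B
Depth = number of edges = 2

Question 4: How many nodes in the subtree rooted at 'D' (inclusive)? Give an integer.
Answer: 3

Derivation:
Subtree rooted at D contains: D, G, K
Count = 3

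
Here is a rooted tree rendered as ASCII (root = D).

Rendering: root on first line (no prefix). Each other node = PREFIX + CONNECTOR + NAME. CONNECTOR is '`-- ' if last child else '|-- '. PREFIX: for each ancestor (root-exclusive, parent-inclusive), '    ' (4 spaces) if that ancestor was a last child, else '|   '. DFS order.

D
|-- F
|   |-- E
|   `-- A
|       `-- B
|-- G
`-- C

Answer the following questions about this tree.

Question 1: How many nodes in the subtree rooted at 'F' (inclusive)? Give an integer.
Subtree rooted at F contains: A, B, E, F
Count = 4

Answer: 4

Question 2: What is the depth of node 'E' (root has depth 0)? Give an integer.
Path from root to E: D -> F -> E
Depth = number of edges = 2

Answer: 2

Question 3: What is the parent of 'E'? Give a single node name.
Scan adjacency: E appears as child of F

Answer: F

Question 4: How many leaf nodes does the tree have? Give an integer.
Answer: 4

Derivation:
Leaves (nodes with no children): B, C, E, G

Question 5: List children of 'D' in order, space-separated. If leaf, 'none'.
Answer: F G C

Derivation:
Node D's children (from adjacency): F, G, C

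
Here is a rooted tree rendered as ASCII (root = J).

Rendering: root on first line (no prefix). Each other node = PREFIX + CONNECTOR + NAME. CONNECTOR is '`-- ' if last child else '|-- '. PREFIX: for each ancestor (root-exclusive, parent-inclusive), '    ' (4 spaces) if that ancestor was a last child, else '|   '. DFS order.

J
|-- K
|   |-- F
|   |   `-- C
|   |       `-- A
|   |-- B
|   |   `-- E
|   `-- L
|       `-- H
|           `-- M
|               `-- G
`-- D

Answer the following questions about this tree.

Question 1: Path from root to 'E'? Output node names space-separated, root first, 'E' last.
Walk down from root: J -> K -> B -> E

Answer: J K B E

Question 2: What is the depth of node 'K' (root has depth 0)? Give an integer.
Path from root to K: J -> K
Depth = number of edges = 1

Answer: 1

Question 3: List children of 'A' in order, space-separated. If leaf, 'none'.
Answer: none

Derivation:
Node A's children (from adjacency): (leaf)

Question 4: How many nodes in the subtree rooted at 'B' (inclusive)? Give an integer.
Answer: 2

Derivation:
Subtree rooted at B contains: B, E
Count = 2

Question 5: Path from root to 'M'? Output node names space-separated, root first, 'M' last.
Walk down from root: J -> K -> L -> H -> M

Answer: J K L H M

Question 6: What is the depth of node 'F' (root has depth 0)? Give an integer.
Answer: 2

Derivation:
Path from root to F: J -> K -> F
Depth = number of edges = 2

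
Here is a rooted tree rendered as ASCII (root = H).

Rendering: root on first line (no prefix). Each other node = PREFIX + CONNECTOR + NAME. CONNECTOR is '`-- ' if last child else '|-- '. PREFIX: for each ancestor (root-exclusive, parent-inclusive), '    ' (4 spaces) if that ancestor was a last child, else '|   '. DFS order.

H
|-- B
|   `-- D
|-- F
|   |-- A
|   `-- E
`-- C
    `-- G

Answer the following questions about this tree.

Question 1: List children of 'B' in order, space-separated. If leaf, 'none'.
Node B's children (from adjacency): D

Answer: D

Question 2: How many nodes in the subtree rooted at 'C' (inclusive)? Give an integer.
Subtree rooted at C contains: C, G
Count = 2

Answer: 2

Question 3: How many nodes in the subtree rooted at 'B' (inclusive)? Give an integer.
Subtree rooted at B contains: B, D
Count = 2

Answer: 2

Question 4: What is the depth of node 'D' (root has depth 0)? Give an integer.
Path from root to D: H -> B -> D
Depth = number of edges = 2

Answer: 2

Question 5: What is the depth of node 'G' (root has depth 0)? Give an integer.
Answer: 2

Derivation:
Path from root to G: H -> C -> G
Depth = number of edges = 2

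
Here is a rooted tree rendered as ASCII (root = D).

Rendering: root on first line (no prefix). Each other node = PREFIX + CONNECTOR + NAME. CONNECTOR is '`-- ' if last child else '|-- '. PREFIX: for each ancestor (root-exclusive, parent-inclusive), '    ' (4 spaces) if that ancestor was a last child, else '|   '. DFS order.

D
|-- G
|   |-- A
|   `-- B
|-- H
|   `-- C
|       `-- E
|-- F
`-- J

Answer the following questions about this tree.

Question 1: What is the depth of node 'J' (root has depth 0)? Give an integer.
Answer: 1

Derivation:
Path from root to J: D -> J
Depth = number of edges = 1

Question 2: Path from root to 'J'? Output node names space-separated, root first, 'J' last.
Answer: D J

Derivation:
Walk down from root: D -> J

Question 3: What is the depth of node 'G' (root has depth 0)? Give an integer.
Answer: 1

Derivation:
Path from root to G: D -> G
Depth = number of edges = 1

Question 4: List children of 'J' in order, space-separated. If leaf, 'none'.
Answer: none

Derivation:
Node J's children (from adjacency): (leaf)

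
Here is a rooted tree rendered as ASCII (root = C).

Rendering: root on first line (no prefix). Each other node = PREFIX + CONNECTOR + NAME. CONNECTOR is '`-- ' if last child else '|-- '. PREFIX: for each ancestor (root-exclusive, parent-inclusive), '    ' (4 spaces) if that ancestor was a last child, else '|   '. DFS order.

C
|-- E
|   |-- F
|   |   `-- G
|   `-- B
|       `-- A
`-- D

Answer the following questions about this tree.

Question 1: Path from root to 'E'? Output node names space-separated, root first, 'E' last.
Answer: C E

Derivation:
Walk down from root: C -> E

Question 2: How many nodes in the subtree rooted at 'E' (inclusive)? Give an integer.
Subtree rooted at E contains: A, B, E, F, G
Count = 5

Answer: 5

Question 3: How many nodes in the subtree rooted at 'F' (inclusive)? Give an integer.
Answer: 2

Derivation:
Subtree rooted at F contains: F, G
Count = 2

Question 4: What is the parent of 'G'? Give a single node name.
Answer: F

Derivation:
Scan adjacency: G appears as child of F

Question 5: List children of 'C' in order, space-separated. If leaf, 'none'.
Answer: E D

Derivation:
Node C's children (from adjacency): E, D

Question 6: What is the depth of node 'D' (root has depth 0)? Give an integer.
Path from root to D: C -> D
Depth = number of edges = 1

Answer: 1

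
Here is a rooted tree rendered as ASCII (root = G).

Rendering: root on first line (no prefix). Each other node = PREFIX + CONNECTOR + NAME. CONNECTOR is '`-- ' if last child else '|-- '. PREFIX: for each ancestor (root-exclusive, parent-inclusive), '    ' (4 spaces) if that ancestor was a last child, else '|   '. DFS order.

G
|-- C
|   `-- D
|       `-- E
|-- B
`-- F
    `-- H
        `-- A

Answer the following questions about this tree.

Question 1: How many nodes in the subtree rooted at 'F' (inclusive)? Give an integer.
Subtree rooted at F contains: A, F, H
Count = 3

Answer: 3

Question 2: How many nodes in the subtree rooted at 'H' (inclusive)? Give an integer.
Subtree rooted at H contains: A, H
Count = 2

Answer: 2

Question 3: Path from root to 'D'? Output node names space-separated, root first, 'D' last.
Answer: G C D

Derivation:
Walk down from root: G -> C -> D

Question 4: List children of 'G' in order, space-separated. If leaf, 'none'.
Node G's children (from adjacency): C, B, F

Answer: C B F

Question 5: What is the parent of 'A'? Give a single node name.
Scan adjacency: A appears as child of H

Answer: H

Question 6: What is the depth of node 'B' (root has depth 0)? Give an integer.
Answer: 1

Derivation:
Path from root to B: G -> B
Depth = number of edges = 1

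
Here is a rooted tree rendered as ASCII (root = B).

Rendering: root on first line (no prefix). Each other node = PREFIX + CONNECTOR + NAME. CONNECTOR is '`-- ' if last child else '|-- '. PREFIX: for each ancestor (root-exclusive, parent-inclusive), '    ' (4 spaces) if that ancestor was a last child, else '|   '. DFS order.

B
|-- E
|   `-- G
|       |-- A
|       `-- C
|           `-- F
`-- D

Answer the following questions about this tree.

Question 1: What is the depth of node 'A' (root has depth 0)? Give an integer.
Path from root to A: B -> E -> G -> A
Depth = number of edges = 3

Answer: 3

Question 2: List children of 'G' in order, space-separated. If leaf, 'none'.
Node G's children (from adjacency): A, C

Answer: A C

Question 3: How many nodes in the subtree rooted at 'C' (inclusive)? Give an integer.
Answer: 2

Derivation:
Subtree rooted at C contains: C, F
Count = 2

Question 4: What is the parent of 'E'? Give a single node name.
Answer: B

Derivation:
Scan adjacency: E appears as child of B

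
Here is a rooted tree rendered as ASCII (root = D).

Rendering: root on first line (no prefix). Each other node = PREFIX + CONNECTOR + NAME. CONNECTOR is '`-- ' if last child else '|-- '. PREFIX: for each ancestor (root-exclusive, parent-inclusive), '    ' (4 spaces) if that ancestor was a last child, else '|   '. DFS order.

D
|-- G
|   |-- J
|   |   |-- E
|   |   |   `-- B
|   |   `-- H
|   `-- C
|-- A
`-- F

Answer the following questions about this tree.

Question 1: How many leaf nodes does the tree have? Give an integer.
Leaves (nodes with no children): A, B, C, F, H

Answer: 5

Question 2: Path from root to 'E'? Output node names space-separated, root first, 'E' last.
Walk down from root: D -> G -> J -> E

Answer: D G J E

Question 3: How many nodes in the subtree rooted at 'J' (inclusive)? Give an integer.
Subtree rooted at J contains: B, E, H, J
Count = 4

Answer: 4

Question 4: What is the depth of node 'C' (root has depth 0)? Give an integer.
Answer: 2

Derivation:
Path from root to C: D -> G -> C
Depth = number of edges = 2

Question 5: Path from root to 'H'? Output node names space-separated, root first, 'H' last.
Walk down from root: D -> G -> J -> H

Answer: D G J H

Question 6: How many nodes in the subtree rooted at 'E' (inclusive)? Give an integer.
Answer: 2

Derivation:
Subtree rooted at E contains: B, E
Count = 2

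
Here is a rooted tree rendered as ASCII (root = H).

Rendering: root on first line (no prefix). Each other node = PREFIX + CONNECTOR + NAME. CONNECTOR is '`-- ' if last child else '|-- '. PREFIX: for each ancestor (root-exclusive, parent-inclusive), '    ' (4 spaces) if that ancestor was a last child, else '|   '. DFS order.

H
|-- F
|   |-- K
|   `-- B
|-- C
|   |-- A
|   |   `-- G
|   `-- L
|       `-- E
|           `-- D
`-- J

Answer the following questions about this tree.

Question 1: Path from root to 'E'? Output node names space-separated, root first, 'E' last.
Walk down from root: H -> C -> L -> E

Answer: H C L E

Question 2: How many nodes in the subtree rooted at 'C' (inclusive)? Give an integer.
Answer: 6

Derivation:
Subtree rooted at C contains: A, C, D, E, G, L
Count = 6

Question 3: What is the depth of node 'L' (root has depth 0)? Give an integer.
Answer: 2

Derivation:
Path from root to L: H -> C -> L
Depth = number of edges = 2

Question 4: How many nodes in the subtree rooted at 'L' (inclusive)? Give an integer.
Subtree rooted at L contains: D, E, L
Count = 3

Answer: 3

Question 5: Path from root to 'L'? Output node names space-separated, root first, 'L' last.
Walk down from root: H -> C -> L

Answer: H C L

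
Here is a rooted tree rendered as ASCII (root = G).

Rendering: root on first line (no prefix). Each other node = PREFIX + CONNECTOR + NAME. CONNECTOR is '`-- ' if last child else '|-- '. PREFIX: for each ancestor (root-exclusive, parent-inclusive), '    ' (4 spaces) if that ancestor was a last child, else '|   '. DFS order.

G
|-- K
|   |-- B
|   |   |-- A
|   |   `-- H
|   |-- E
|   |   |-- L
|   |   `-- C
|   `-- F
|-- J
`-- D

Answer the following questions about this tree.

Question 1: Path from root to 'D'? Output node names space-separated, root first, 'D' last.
Walk down from root: G -> D

Answer: G D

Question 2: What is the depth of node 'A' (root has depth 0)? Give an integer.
Answer: 3

Derivation:
Path from root to A: G -> K -> B -> A
Depth = number of edges = 3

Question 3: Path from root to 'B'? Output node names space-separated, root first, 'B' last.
Answer: G K B

Derivation:
Walk down from root: G -> K -> B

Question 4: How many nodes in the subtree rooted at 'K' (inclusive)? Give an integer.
Answer: 8

Derivation:
Subtree rooted at K contains: A, B, C, E, F, H, K, L
Count = 8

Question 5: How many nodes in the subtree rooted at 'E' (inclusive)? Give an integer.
Subtree rooted at E contains: C, E, L
Count = 3

Answer: 3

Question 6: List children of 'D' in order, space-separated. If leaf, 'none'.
Node D's children (from adjacency): (leaf)

Answer: none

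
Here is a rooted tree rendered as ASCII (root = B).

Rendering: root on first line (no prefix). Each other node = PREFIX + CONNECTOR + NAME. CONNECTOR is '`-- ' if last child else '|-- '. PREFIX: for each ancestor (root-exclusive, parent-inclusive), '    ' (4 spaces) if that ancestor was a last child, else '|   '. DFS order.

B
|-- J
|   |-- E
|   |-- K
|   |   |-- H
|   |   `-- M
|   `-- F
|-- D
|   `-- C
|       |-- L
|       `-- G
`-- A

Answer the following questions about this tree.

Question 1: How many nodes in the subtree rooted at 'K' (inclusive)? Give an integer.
Subtree rooted at K contains: H, K, M
Count = 3

Answer: 3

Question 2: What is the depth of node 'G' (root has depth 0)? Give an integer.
Answer: 3

Derivation:
Path from root to G: B -> D -> C -> G
Depth = number of edges = 3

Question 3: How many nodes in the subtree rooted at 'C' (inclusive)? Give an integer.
Answer: 3

Derivation:
Subtree rooted at C contains: C, G, L
Count = 3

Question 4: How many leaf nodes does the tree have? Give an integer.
Answer: 7

Derivation:
Leaves (nodes with no children): A, E, F, G, H, L, M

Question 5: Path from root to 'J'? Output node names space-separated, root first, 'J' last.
Answer: B J

Derivation:
Walk down from root: B -> J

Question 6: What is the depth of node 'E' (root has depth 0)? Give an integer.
Answer: 2

Derivation:
Path from root to E: B -> J -> E
Depth = number of edges = 2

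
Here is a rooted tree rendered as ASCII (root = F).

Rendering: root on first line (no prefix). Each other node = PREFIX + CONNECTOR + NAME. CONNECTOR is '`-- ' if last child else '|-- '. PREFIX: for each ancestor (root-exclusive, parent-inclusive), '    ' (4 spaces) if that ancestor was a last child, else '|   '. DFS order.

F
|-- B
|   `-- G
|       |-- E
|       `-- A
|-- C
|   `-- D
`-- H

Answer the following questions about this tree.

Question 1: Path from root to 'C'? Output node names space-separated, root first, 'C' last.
Walk down from root: F -> C

Answer: F C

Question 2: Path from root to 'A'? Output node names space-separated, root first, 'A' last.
Answer: F B G A

Derivation:
Walk down from root: F -> B -> G -> A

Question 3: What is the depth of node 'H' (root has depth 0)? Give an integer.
Path from root to H: F -> H
Depth = number of edges = 1

Answer: 1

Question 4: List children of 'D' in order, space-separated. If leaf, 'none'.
Node D's children (from adjacency): (leaf)

Answer: none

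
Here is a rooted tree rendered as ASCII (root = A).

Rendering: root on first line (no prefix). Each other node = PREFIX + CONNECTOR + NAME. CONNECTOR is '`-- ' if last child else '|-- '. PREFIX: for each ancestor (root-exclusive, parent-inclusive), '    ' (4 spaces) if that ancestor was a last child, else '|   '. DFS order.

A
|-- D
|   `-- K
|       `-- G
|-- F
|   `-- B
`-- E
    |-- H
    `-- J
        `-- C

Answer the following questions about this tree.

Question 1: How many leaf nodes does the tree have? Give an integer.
Answer: 4

Derivation:
Leaves (nodes with no children): B, C, G, H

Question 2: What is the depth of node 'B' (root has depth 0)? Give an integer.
Answer: 2

Derivation:
Path from root to B: A -> F -> B
Depth = number of edges = 2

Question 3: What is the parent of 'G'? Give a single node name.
Answer: K

Derivation:
Scan adjacency: G appears as child of K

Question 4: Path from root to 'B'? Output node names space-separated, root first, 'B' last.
Walk down from root: A -> F -> B

Answer: A F B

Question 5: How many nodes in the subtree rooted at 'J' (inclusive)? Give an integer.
Answer: 2

Derivation:
Subtree rooted at J contains: C, J
Count = 2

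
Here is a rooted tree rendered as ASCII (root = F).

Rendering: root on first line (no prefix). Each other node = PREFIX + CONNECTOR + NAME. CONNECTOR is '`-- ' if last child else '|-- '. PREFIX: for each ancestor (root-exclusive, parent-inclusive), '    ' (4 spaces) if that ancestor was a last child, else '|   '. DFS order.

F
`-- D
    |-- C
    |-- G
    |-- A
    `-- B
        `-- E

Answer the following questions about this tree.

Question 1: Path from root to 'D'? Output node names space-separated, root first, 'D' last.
Walk down from root: F -> D

Answer: F D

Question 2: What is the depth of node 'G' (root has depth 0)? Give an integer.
Path from root to G: F -> D -> G
Depth = number of edges = 2

Answer: 2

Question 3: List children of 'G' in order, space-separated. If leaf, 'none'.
Node G's children (from adjacency): (leaf)

Answer: none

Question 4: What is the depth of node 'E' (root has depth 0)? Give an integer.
Path from root to E: F -> D -> B -> E
Depth = number of edges = 3

Answer: 3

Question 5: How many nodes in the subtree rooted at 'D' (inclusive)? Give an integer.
Answer: 6

Derivation:
Subtree rooted at D contains: A, B, C, D, E, G
Count = 6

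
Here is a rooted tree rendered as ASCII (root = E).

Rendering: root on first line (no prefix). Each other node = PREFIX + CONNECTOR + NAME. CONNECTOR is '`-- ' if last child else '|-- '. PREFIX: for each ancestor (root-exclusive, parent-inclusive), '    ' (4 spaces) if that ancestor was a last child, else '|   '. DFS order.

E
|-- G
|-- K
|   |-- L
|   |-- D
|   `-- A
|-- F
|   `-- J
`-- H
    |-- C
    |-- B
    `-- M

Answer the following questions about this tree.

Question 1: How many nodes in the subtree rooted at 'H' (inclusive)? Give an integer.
Subtree rooted at H contains: B, C, H, M
Count = 4

Answer: 4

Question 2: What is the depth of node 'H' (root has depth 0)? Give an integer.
Answer: 1

Derivation:
Path from root to H: E -> H
Depth = number of edges = 1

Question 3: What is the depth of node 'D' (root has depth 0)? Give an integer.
Answer: 2

Derivation:
Path from root to D: E -> K -> D
Depth = number of edges = 2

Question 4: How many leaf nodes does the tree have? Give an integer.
Leaves (nodes with no children): A, B, C, D, G, J, L, M

Answer: 8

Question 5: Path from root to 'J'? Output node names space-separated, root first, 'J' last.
Walk down from root: E -> F -> J

Answer: E F J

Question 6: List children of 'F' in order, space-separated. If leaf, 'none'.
Answer: J

Derivation:
Node F's children (from adjacency): J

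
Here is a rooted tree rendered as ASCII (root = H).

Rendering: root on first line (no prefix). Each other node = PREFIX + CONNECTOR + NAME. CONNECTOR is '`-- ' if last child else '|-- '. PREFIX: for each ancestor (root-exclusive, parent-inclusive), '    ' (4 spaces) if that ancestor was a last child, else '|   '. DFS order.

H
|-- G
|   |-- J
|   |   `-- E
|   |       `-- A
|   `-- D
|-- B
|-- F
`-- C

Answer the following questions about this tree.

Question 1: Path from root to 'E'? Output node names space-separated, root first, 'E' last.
Walk down from root: H -> G -> J -> E

Answer: H G J E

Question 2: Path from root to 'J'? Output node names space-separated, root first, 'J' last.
Answer: H G J

Derivation:
Walk down from root: H -> G -> J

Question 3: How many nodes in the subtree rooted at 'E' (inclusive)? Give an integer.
Subtree rooted at E contains: A, E
Count = 2

Answer: 2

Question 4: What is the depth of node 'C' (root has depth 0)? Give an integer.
Path from root to C: H -> C
Depth = number of edges = 1

Answer: 1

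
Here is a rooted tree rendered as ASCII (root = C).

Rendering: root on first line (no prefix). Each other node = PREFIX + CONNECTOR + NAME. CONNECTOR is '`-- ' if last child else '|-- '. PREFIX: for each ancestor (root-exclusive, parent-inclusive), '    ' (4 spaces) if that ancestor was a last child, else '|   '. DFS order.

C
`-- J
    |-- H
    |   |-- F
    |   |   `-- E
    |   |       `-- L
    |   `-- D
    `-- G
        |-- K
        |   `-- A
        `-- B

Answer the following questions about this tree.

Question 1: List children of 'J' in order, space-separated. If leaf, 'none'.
Answer: H G

Derivation:
Node J's children (from adjacency): H, G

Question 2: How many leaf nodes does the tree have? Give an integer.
Leaves (nodes with no children): A, B, D, L

Answer: 4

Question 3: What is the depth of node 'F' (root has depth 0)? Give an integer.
Path from root to F: C -> J -> H -> F
Depth = number of edges = 3

Answer: 3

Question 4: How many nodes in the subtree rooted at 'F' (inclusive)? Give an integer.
Answer: 3

Derivation:
Subtree rooted at F contains: E, F, L
Count = 3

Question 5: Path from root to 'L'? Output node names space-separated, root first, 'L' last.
Answer: C J H F E L

Derivation:
Walk down from root: C -> J -> H -> F -> E -> L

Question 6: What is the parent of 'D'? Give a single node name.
Scan adjacency: D appears as child of H

Answer: H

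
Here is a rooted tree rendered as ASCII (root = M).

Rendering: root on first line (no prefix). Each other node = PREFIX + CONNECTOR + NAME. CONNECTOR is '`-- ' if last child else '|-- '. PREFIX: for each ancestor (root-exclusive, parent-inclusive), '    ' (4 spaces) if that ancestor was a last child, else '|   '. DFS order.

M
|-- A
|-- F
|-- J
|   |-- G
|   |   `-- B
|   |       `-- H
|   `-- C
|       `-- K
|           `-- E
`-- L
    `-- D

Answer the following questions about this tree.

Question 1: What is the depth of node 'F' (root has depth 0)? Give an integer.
Path from root to F: M -> F
Depth = number of edges = 1

Answer: 1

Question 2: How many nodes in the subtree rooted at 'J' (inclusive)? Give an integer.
Answer: 7

Derivation:
Subtree rooted at J contains: B, C, E, G, H, J, K
Count = 7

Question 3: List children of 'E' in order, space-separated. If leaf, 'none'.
Answer: none

Derivation:
Node E's children (from adjacency): (leaf)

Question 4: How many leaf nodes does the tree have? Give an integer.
Leaves (nodes with no children): A, D, E, F, H

Answer: 5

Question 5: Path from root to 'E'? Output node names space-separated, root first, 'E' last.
Walk down from root: M -> J -> C -> K -> E

Answer: M J C K E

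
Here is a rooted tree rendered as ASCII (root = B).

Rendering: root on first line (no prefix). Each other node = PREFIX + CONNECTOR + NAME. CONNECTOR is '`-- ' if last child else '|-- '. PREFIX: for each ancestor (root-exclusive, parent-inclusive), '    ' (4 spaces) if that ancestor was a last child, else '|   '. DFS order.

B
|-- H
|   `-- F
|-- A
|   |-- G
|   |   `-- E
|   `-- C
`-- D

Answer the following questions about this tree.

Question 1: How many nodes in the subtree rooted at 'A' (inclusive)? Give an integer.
Answer: 4

Derivation:
Subtree rooted at A contains: A, C, E, G
Count = 4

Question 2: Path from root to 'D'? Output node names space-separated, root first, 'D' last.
Walk down from root: B -> D

Answer: B D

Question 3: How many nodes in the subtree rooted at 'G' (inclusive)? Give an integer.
Answer: 2

Derivation:
Subtree rooted at G contains: E, G
Count = 2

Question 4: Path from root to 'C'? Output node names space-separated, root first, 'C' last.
Answer: B A C

Derivation:
Walk down from root: B -> A -> C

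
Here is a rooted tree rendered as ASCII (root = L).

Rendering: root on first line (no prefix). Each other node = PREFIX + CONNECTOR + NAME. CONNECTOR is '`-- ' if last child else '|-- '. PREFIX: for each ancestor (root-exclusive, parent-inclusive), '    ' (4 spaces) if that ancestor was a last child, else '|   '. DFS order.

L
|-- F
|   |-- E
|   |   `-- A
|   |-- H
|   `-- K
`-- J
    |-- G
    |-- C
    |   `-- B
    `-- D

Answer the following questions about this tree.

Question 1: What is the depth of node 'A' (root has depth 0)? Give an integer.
Path from root to A: L -> F -> E -> A
Depth = number of edges = 3

Answer: 3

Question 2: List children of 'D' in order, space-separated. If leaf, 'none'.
Node D's children (from adjacency): (leaf)

Answer: none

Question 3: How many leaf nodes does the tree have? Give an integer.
Answer: 6

Derivation:
Leaves (nodes with no children): A, B, D, G, H, K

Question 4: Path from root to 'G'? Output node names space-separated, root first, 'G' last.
Walk down from root: L -> J -> G

Answer: L J G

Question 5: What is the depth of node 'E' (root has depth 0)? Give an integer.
Answer: 2

Derivation:
Path from root to E: L -> F -> E
Depth = number of edges = 2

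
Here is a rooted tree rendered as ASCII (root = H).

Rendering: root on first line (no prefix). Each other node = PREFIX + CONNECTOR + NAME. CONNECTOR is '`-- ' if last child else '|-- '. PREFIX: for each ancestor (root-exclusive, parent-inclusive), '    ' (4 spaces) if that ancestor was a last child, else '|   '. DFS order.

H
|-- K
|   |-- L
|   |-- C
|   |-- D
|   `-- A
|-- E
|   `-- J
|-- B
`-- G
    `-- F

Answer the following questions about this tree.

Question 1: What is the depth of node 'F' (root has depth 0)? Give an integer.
Path from root to F: H -> G -> F
Depth = number of edges = 2

Answer: 2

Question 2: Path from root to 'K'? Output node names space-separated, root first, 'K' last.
Answer: H K

Derivation:
Walk down from root: H -> K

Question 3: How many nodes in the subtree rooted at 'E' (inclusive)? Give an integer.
Subtree rooted at E contains: E, J
Count = 2

Answer: 2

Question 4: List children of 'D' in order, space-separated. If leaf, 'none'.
Node D's children (from adjacency): (leaf)

Answer: none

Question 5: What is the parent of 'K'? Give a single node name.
Answer: H

Derivation:
Scan adjacency: K appears as child of H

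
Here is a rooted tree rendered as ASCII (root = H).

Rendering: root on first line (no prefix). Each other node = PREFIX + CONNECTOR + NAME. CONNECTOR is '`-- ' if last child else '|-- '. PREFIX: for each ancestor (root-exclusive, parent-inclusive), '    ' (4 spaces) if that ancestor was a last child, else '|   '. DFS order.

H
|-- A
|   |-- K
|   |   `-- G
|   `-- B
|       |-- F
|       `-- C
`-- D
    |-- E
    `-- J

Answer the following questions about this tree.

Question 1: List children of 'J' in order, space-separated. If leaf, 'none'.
Answer: none

Derivation:
Node J's children (from adjacency): (leaf)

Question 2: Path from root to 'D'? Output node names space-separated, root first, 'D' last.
Answer: H D

Derivation:
Walk down from root: H -> D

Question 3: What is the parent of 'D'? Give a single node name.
Scan adjacency: D appears as child of H

Answer: H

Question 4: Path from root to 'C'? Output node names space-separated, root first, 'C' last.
Answer: H A B C

Derivation:
Walk down from root: H -> A -> B -> C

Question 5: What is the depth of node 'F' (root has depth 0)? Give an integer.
Path from root to F: H -> A -> B -> F
Depth = number of edges = 3

Answer: 3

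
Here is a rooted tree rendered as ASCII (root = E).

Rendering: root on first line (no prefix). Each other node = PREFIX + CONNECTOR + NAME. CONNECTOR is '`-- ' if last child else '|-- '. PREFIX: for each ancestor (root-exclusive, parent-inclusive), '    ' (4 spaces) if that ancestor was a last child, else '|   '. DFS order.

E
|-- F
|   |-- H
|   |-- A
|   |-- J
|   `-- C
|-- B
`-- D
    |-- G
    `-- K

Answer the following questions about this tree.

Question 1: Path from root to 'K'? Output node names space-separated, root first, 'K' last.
Walk down from root: E -> D -> K

Answer: E D K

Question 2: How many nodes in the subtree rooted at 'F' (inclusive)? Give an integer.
Subtree rooted at F contains: A, C, F, H, J
Count = 5

Answer: 5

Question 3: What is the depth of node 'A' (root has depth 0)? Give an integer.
Answer: 2

Derivation:
Path from root to A: E -> F -> A
Depth = number of edges = 2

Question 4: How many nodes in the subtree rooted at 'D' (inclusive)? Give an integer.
Answer: 3

Derivation:
Subtree rooted at D contains: D, G, K
Count = 3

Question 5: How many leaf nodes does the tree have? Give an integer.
Leaves (nodes with no children): A, B, C, G, H, J, K

Answer: 7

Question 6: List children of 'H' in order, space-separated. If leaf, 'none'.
Node H's children (from adjacency): (leaf)

Answer: none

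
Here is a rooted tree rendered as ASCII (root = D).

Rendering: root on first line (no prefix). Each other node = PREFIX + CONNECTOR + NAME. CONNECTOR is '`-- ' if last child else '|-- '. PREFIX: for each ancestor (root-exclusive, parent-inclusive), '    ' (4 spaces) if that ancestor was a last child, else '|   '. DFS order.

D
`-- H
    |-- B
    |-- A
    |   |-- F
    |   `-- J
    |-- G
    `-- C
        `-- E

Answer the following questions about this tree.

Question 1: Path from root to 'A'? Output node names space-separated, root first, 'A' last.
Answer: D H A

Derivation:
Walk down from root: D -> H -> A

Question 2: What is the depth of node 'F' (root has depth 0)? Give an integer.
Path from root to F: D -> H -> A -> F
Depth = number of edges = 3

Answer: 3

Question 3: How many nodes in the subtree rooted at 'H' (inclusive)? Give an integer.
Subtree rooted at H contains: A, B, C, E, F, G, H, J
Count = 8

Answer: 8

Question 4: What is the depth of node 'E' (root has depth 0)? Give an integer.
Answer: 3

Derivation:
Path from root to E: D -> H -> C -> E
Depth = number of edges = 3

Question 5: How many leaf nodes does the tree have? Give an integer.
Leaves (nodes with no children): B, E, F, G, J

Answer: 5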